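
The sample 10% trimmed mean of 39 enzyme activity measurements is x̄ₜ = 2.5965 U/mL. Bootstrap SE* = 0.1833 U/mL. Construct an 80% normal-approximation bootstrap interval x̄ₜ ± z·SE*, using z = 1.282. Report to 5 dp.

(2.36151, 2.83149)

Margin = 1.282 × 0.1833 = 0.234991
Interval: 2.5965 ± 0.234991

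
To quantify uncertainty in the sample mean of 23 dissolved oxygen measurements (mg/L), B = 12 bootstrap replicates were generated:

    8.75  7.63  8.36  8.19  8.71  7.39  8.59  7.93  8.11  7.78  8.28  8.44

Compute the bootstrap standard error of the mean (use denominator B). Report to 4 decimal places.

Bootstrap SE is the standard deviation of the 12 replicate means.
Mean of replicates: (8.75 + 7.63 + 8.36 + 8.19 + 8.71 + 7.39 + 8.59 + 7.93 + 8.11 + 7.78 + 8.28 + 8.44) / 12 = 98.16000 / 12 = 8.18000
Sum of squared deviations: (+0.57000)² + (−0.55000)² + (+0.18000)² + (+0.01000)² + (+0.53000)² + (−0.79000)² + (+0.41000)² + (−0.25000)² + (−0.07000)² + (−0.40000)² + (+0.10000)² + (+0.26000)² = 2.03800
Variance = 2.03800 / 12 = 0.16983
SE* = √0.16983

SE* = 0.4121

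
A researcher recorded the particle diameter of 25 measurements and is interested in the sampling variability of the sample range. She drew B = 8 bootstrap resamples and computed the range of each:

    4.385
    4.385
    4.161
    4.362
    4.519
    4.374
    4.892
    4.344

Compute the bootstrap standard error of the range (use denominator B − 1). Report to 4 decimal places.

Bootstrap SE is the standard deviation of the 8 replicate ranges.
Mean of replicates: (4.385 + 4.385 + 4.161 + 4.362 + 4.519 + 4.374 + 4.892 + 4.344) / 8 = 35.42200 / 8 = 4.42775
Sum of squared deviations: (−0.04275)² + (−0.04275)² + (−0.26675)² + (−0.06575)² + (+0.09125)² + (−0.05375)² + (+0.46425)² + (−0.08375)² = 0.31289
Variance = 0.31289 / 7 = 0.04470
SE* = √0.04470

SE* = 0.2114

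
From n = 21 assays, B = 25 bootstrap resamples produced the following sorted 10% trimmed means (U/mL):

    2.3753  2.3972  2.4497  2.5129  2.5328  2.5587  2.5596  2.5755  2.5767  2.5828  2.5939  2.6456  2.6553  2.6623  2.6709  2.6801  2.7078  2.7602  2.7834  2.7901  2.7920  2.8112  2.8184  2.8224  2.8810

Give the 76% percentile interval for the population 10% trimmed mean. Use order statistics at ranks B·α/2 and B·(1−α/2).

α = 0.24; lower rank = 25 × 0.120 = 3; upper rank = 25 × 0.880 = 22.
The 3rd smallest replicate is 2.4497; the 22nd is 2.8112.

(2.4497, 2.8112)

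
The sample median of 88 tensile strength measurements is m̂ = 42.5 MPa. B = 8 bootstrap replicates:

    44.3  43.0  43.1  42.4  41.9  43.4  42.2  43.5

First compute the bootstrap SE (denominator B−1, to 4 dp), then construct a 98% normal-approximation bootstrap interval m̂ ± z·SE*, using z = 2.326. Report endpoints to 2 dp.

(40.67, 44.33)

Mean of replicates = 42.9750; sum of squared deviations = 4.3150; SE* = √(4.3150/7) = 0.7851
Margin = 2.326 × 0.7851 = 1.826
Interval: 42.5 ± 1.826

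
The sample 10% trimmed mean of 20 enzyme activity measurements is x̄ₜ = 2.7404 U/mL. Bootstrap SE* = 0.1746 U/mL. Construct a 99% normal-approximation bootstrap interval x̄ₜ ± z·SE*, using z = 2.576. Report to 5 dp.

Margin = 2.576 × 0.1746 = 0.449770
Interval: 2.7404 ± 0.449770

(2.29063, 3.19017)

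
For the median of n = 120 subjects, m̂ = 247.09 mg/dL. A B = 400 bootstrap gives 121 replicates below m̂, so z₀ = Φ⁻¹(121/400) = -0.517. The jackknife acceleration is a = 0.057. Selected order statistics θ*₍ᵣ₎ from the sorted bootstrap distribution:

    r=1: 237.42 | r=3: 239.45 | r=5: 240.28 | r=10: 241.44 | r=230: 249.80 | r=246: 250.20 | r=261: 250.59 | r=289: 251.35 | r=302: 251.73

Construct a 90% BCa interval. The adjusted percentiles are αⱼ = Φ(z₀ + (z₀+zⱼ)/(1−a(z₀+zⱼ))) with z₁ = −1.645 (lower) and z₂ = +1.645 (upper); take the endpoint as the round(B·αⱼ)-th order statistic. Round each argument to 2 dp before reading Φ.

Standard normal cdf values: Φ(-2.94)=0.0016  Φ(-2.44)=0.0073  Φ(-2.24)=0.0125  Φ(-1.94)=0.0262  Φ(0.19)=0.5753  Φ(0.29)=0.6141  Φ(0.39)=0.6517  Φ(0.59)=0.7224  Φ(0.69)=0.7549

(239.45, 251.73)

Lower: z₀ + z₁ = -0.517 + (-1.645) = -2.162; 1 − a(z₀+z₁) = 1 − (0.057)(-2.162) = 1.1232; argument = -0.517 + (-2.162)/1.1232 = -2.4418 → -2.44.
α₁ = Φ(-2.44) = 0.0073; rank = round(400 × 0.0073) = 3; θ*₍3₎ = 239.45.
Upper: z₀ + z₂ = 1.128; 1 − a(z₀+z₂) = 0.9357; argument = 0.6885 → 0.69; α₂ = 0.7549; rank = 302; θ*₍302₎ = 251.73.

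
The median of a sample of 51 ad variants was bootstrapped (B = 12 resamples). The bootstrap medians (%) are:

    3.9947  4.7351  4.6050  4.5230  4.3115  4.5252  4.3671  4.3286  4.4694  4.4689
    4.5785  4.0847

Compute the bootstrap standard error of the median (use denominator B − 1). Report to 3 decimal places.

SE* = 0.213

Bootstrap SE is the standard deviation of the 12 replicate medians.
Mean of replicates: (3.9947 + 4.7351 + 4.6050 + 4.5230 + 4.3115 + 4.5252 + 4.3671 + 4.3286 + 4.4694 + 4.4689 + 4.5785 + 4.0847) / 12 = 52.99170 / 12 = 4.41598
Sum of squared deviations: (−0.42128)² + (+0.31912)² + (+0.18902)² + (+0.10702)² + (−0.10448)² + (+0.10922)² + (−0.04888)² + (−0.08738)² + (+0.05342)² + (+0.05292)² + (+0.16252)² + (−0.33128)² = 0.50118
Variance = 0.50118 / 11 = 0.04556
SE* = √0.04556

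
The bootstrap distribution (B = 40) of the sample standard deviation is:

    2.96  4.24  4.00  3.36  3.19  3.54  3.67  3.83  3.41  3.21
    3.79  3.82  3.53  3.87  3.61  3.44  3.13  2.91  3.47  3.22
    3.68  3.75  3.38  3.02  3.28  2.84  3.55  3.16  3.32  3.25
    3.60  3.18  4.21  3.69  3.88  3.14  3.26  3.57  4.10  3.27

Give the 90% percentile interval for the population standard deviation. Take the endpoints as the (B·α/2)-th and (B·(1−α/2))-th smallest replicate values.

Sorted replicates: 2.84, 2.91, 2.96, 3.02, 3.13, 3.14, 3.16, 3.18, 3.19, 3.21, 3.22, 3.25, 3.26, 3.27, 3.28, 3.32, 3.36, 3.38, 3.41, 3.44, 3.47, 3.53, 3.54, 3.55, 3.57, 3.60, 3.61, 3.67, 3.68, 3.69, 3.75, 3.79, 3.82, 3.83, 3.87, 3.88, 4.00, 4.10, 4.21, 4.24
α = 0.10; lower rank = 40 × 0.050 = 2; upper rank = 40 × 0.950 = 38.
The 2nd smallest replicate is 2.91; the 38th is 4.10.

(2.91, 4.10)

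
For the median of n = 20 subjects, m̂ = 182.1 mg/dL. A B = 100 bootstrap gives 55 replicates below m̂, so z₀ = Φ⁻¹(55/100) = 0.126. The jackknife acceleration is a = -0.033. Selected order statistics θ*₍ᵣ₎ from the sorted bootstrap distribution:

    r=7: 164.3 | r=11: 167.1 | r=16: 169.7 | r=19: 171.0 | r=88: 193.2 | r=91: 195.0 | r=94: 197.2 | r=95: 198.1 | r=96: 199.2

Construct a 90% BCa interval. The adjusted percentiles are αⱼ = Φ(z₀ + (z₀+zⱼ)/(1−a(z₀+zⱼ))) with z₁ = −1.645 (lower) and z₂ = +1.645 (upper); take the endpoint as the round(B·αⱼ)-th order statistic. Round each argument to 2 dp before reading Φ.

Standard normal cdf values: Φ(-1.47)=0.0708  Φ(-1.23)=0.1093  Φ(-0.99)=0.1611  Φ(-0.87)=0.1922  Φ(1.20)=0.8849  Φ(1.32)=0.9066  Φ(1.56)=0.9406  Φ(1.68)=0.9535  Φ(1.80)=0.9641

(164.3, 199.2)

Lower: z₀ + z₁ = 0.126 + (-1.645) = -1.519; 1 − a(z₀+z₁) = 1 − (-0.033)(-1.519) = 0.9499; argument = 0.126 + (-1.519)/0.9499 = -1.4732 → -1.47.
α₁ = Φ(-1.47) = 0.0708; rank = round(100 × 0.0708) = 7; θ*₍7₎ = 164.3.
Upper: z₀ + z₂ = 1.771; 1 − a(z₀+z₂) = 1.0584; argument = 1.7992 → 1.80; α₂ = 0.9641; rank = 96; θ*₍96₎ = 199.2.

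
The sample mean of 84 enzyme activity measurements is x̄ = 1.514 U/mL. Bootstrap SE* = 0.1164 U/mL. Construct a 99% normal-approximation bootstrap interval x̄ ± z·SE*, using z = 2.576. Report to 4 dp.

(1.2142, 1.8138)

Margin = 2.576 × 0.1164 = 0.29985
Interval: 1.514 ± 0.29985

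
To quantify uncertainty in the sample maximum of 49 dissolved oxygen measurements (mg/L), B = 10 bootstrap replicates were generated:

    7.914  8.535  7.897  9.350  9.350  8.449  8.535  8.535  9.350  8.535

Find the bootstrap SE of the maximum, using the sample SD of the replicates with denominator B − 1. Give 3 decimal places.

Bootstrap SE is the standard deviation of the 10 replicate maximums.
Mean of replicates: (7.914 + 8.535 + 7.897 + 9.350 + 9.350 + 8.449 + 8.535 + 8.535 + 9.350 + 8.535) / 10 = 86.4500 / 10 = 8.6450
Sum of squared deviations: (−0.7310)² + (−0.1100)² + (−0.7480)² + (+0.7050)² + (+0.7050)² + (−0.1960)² + (−0.1100)² + (−0.1100)² + (+0.7050)² + (−0.1100)² = 2.6718
Variance = 2.6718 / 9 = 0.2969
SE* = √0.2969

SE* = 0.545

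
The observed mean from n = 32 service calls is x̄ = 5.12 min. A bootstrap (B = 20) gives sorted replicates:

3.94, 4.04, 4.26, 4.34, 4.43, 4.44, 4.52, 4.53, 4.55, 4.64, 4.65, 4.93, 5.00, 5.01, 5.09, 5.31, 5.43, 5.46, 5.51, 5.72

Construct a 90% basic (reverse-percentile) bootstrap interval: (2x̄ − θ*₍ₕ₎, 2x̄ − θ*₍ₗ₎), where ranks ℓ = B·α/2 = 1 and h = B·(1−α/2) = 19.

(4.73, 6.30)

Percentile endpoints at ranks 1 and 19: θ*₍1₎ = 3.94, θ*₍19₎ = 5.51.
Basic interval reflects these around x̄:
  lower = 2 × 5.12 − 5.51 = 4.73
  upper = 2 × 5.12 − 3.94 = 6.30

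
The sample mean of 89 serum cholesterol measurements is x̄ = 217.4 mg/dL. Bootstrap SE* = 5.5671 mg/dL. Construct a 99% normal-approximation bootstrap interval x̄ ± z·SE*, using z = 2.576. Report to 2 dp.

(203.06, 231.74)

Margin = 2.576 × 5.5671 = 14.341
Interval: 217.4 ± 14.341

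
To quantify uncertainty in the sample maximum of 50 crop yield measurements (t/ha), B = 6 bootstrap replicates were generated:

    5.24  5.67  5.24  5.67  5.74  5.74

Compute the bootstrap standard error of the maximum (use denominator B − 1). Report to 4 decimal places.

Bootstrap SE is the standard deviation of the 6 replicate maximums.
Mean of replicates: (5.24 + 5.67 + 5.24 + 5.67 + 5.74 + 5.74) / 6 = 33.30000 / 6 = 5.55000
Sum of squared deviations: (−0.31000)² + (+0.12000)² + (−0.31000)² + (+0.12000)² + (+0.19000)² + (+0.19000)² = 0.29320
Variance = 0.29320 / 5 = 0.05864
SE* = √0.05864

SE* = 0.2422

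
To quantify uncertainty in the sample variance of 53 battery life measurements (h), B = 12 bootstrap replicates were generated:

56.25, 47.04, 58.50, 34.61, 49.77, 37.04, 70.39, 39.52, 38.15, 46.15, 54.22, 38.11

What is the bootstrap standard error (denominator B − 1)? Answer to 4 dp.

SE* = 10.8238

Bootstrap SE is the standard deviation of the 12 replicate variances.
Mean of replicates: (56.25 + 47.04 + 58.50 + 34.61 + 49.77 + 37.04 + 70.39 + 39.52 + 38.15 + 46.15 + 54.22 + 38.11) / 12 = 569.75000 / 12 = 47.47917
Sum of squared deviations: (+8.77083)² + (−0.43917)² + (+11.02083)² + (−12.86917)² + (+2.29083)² + (−10.43917)² + (+22.91083)² + (−7.95917)² + (−9.32917)² + (−1.32917)² + (+6.74083)² + (−9.36917)² = 1288.69349
Variance = 1288.69349 / 11 = 117.15395
SE* = √117.15395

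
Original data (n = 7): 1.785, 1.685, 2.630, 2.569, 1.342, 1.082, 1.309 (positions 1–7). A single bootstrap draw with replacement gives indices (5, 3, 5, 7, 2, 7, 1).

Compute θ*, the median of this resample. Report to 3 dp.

Resample values: 1.342, 2.630, 1.342, 1.309, 1.685, 1.309, 1.785.
Sorted: 1.309, 1.309, 1.342, 1.342, 1.685, 1.785, 2.630
Median = middle value = 1.342

θ* = 1.342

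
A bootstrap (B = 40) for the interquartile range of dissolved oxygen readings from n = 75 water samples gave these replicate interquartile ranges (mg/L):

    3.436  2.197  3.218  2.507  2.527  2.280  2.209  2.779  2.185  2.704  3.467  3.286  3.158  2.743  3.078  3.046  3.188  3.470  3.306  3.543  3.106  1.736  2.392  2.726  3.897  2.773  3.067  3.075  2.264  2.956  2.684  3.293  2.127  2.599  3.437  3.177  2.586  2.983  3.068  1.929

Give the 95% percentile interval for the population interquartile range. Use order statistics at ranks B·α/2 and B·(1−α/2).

Sorted replicates: 1.736, 1.929, 2.127, 2.185, 2.197, 2.209, 2.264, 2.280, 2.392, 2.507, 2.527, 2.586, 2.599, 2.684, 2.704, 2.726, 2.743, 2.773, 2.779, 2.956, 2.983, 3.046, 3.067, 3.068, 3.075, 3.078, 3.106, 3.158, 3.177, 3.188, 3.218, 3.286, 3.293, 3.306, 3.436, 3.437, 3.467, 3.470, 3.543, 3.897
α = 0.05; lower rank = 40 × 0.025 = 1; upper rank = 40 × 0.975 = 39.
The 1st smallest replicate is 1.736; the 39th is 3.543.

(1.736, 3.543)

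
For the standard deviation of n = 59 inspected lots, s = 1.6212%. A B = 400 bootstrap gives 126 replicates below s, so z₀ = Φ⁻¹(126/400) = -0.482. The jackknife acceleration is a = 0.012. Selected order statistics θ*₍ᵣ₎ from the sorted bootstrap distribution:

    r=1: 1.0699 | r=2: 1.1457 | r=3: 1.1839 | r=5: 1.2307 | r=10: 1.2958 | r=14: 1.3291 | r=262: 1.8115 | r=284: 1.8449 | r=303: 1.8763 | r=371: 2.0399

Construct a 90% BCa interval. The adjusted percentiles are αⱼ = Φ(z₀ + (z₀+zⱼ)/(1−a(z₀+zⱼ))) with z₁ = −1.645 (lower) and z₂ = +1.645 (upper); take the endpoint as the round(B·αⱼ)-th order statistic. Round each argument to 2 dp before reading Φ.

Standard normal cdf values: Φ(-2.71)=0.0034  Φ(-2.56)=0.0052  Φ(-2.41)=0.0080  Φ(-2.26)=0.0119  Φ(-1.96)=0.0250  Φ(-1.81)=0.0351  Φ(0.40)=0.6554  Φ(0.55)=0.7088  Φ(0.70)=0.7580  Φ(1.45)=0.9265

(1.1457, 1.8763)

Lower: z₀ + z₁ = -0.482 + (-1.645) = -2.127; 1 − a(z₀+z₁) = 1 − (0.012)(-2.127) = 1.0255; argument = -0.482 + (-2.127)/1.0255 = -2.5561 → -2.56.
α₁ = Φ(-2.56) = 0.0052; rank = round(400 × 0.0052) = 2; θ*₍2₎ = 1.1457.
Upper: z₀ + z₂ = 1.163; 1 − a(z₀+z₂) = 0.9860; argument = 0.6975 → 0.70; α₂ = 0.7580; rank = 303; θ*₍303₎ = 1.8763.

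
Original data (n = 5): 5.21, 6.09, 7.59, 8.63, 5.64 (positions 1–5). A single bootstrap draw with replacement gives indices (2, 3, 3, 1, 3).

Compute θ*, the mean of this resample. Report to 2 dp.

Resample values: 6.09, 7.59, 7.59, 5.21, 7.59.
Mean = (6.09 + 7.59 + 7.59 + 5.21 + 7.59) / 5 = 34.070 / 5 = 6.81

θ* = 6.81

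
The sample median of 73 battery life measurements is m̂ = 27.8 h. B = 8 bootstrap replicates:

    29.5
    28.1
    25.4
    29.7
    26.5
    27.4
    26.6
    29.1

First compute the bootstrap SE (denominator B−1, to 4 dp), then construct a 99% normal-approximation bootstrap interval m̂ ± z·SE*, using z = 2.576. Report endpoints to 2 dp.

Mean of replicates = 27.7875; sum of squared deviations = 17.3288; SE* = √(17.3288/7) = 1.5734
Margin = 2.576 × 1.5734 = 4.053
Interval: 27.8 ± 4.053

(23.75, 31.85)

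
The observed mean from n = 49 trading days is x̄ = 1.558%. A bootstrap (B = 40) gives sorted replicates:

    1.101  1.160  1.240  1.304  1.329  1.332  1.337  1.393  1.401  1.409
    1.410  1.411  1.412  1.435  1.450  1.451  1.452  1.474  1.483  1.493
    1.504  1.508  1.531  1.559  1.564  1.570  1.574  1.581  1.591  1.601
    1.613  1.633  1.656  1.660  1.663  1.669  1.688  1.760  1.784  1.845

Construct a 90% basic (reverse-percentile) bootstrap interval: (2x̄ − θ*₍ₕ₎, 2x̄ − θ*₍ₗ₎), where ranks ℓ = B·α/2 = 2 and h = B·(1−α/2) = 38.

Percentile endpoints at ranks 2 and 38: θ*₍2₎ = 1.160, θ*₍38₎ = 1.760.
Basic interval reflects these around x̄:
  lower = 2 × 1.558 − 1.760 = 1.356
  upper = 2 × 1.558 − 1.160 = 1.956

(1.356, 1.956)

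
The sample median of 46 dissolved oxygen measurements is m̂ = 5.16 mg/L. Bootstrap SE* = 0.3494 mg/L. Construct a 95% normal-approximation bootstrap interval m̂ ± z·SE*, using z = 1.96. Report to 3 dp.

Margin = 1.96 × 0.3494 = 0.6848
Interval: 5.16 ± 0.6848

(4.475, 5.845)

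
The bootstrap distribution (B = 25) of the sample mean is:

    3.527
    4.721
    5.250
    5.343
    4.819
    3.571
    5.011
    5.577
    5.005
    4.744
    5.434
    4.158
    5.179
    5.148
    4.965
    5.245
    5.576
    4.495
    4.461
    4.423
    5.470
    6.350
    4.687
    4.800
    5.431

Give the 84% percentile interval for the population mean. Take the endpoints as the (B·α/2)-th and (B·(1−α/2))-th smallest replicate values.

Sorted replicates: 3.527, 3.571, 4.158, 4.423, 4.461, 4.495, 4.687, 4.721, 4.744, 4.800, 4.819, 4.965, 5.005, 5.011, 5.148, 5.179, 5.245, 5.250, 5.343, 5.431, 5.434, 5.470, 5.576, 5.577, 6.350
α = 0.16; lower rank = 25 × 0.080 = 2; upper rank = 25 × 0.920 = 23.
The 2nd smallest replicate is 3.571; the 23rd is 5.576.

(3.571, 5.576)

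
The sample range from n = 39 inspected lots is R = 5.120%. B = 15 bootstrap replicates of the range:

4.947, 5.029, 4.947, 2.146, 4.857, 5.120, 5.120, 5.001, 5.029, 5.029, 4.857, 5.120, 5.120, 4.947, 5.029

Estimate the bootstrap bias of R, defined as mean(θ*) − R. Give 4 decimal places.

mean(θ*) = (4.947 + 5.029 + 4.947 + 2.146 + 4.857 + 5.120 + 5.120 + 5.001 + 5.029 + 5.029 + 4.857 + 5.120 + 5.120 + 4.947 + 5.029) / 15 = 4.81987
bias = 4.81987 − 5.120

bias = −0.3001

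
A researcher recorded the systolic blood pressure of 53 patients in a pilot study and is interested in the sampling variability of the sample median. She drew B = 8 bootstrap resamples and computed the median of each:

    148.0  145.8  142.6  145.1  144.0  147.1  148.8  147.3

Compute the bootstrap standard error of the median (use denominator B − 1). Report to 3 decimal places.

Bootstrap SE is the standard deviation of the 8 replicate medians.
Mean of replicates: (148.0 + 145.8 + 142.6 + 145.1 + 144.0 + 147.1 + 148.8 + 147.3) / 8 = 1168.7000 / 8 = 146.0875
Sum of squared deviations: (+1.9125)² + (−0.2875)² + (−3.4875)² + (−0.9875)² + (−2.0875)² + (+1.0125)² + (+2.7125)² + (+1.2125)² = 31.0888
Variance = 31.0888 / 7 = 4.4413
SE* = √4.4413

SE* = 2.107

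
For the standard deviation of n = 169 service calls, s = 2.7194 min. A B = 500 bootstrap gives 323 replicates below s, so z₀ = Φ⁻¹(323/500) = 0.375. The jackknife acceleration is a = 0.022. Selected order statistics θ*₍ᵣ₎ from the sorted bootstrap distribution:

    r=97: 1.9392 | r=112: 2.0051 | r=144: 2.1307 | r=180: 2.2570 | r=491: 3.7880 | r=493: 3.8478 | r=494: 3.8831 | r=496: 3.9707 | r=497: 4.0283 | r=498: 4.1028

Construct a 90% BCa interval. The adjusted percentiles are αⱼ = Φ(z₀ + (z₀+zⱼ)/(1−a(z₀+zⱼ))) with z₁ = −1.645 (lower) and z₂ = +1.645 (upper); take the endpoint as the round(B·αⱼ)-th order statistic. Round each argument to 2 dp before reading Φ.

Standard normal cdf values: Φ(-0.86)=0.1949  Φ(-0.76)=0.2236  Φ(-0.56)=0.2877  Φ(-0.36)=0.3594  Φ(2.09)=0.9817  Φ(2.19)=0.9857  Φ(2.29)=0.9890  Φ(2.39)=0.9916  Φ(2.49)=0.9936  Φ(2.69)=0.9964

(1.9392, 4.0283)

Lower: z₀ + z₁ = 0.375 + (-1.645) = -1.270; 1 − a(z₀+z₁) = 1 − (0.022)(-1.270) = 1.0279; argument = 0.375 + (-1.270)/1.0279 = -0.8605 → -0.86.
α₁ = Φ(-0.86) = 0.1949; rank = round(500 × 0.1949) = 97; θ*₍97₎ = 1.9392.
Upper: z₀ + z₂ = 2.020; 1 − a(z₀+z₂) = 0.9556; argument = 2.4889 → 2.49; α₂ = 0.9936; rank = 497; θ*₍497₎ = 4.0283.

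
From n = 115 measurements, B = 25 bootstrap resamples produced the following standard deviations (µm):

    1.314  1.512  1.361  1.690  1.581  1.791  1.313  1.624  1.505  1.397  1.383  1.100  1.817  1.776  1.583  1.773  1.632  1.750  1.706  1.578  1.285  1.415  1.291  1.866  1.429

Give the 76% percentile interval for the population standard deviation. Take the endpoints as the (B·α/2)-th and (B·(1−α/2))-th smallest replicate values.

(1.291, 1.776)

Sorted replicates: 1.100, 1.285, 1.291, 1.313, 1.314, 1.361, 1.383, 1.397, 1.415, 1.429, 1.505, 1.512, 1.578, 1.581, 1.583, 1.624, 1.632, 1.690, 1.706, 1.750, 1.773, 1.776, 1.791, 1.817, 1.866
α = 0.24; lower rank = 25 × 0.120 = 3; upper rank = 25 × 0.880 = 22.
The 3rd smallest replicate is 1.291; the 22nd is 1.776.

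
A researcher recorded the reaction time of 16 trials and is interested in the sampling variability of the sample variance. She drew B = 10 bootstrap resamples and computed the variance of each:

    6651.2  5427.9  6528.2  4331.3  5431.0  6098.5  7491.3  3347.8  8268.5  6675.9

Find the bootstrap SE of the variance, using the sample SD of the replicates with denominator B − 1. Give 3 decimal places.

SE* = 1453.086

Bootstrap SE is the standard deviation of the 10 replicate variances.
Mean of replicates: (6651.2 + 5427.9 + 6528.2 + 4331.3 + 5431.0 + 6098.5 + 7491.3 + 3347.8 + 8268.5 + 6675.9) / 10 = 60251.6000 / 10 = 6025.1600
Sum of squared deviations: (+626.0400)² + (−597.2600)² + (+503.0400)² + (−1693.8600)² + (−594.1600)² + (+73.3400)² + (+1466.1400)² + (−2677.3600)² + (+2243.3400)² + (+650.7400)² = 19003121.3640
Variance = 19003121.3640 / 9 = 2111457.9293
SE* = √2111457.9293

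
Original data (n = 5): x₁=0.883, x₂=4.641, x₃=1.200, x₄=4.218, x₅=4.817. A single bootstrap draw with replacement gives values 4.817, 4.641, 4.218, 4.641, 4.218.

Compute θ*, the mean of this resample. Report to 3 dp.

Mean = (4.817 + 4.641 + 4.218 + 4.641 + 4.218) / 5 = 22.5350 / 5 = 4.507

θ* = 4.507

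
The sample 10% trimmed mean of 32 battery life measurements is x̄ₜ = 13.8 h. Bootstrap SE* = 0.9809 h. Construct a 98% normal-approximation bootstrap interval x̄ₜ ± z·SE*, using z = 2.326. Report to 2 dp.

Margin = 2.326 × 0.9809 = 2.282
Interval: 13.8 ± 2.282

(11.52, 16.08)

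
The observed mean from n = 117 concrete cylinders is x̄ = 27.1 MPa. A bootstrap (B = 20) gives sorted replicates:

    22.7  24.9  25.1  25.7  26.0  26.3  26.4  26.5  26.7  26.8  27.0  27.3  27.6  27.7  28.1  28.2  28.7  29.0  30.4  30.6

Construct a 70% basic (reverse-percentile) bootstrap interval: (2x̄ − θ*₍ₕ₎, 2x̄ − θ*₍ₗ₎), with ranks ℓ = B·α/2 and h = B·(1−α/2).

(25.5, 29.1)

Percentile endpoints at ranks 3 and 17: θ*₍3₎ = 25.1, θ*₍17₎ = 28.7.
Basic interval reflects these around x̄:
  lower = 2 × 27.1 − 28.7 = 25.5
  upper = 2 × 27.1 − 25.1 = 29.1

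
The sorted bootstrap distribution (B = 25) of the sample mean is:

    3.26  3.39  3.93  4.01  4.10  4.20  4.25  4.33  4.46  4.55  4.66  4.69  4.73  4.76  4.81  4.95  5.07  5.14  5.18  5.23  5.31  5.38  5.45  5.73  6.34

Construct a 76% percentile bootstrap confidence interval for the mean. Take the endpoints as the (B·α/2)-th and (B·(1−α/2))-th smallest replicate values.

α = 0.24; lower rank = 25 × 0.120 = 3; upper rank = 25 × 0.880 = 22.
The 3rd smallest replicate is 3.93; the 22nd is 5.38.

(3.93, 5.38)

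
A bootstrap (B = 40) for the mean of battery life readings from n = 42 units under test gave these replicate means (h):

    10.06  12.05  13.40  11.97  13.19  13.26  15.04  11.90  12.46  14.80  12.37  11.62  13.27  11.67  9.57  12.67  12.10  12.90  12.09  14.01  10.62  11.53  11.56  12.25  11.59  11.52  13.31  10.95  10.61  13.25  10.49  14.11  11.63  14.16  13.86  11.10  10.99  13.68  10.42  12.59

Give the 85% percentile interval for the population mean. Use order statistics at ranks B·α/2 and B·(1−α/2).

Sorted replicates: 9.57, 10.06, 10.42, 10.49, 10.61, 10.62, 10.95, 10.99, 11.10, 11.52, 11.53, 11.56, 11.59, 11.62, 11.63, 11.67, 11.90, 11.97, 12.05, 12.09, 12.10, 12.25, 12.37, 12.46, 12.59, 12.67, 12.90, 13.19, 13.25, 13.26, 13.27, 13.31, 13.40, 13.68, 13.86, 14.01, 14.11, 14.16, 14.80, 15.04
α = 0.15; lower rank = 40 × 0.075 = 3; upper rank = 40 × 0.925 = 37.
The 3rd smallest replicate is 10.42; the 37th is 14.11.

(10.42, 14.11)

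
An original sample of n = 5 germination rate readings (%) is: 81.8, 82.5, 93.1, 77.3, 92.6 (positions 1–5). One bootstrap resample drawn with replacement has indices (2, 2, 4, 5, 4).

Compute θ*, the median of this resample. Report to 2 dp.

Resample values: 82.5, 82.5, 77.3, 92.6, 77.3.
Sorted: 77.3, 77.3, 82.5, 82.5, 92.6
Median = middle value = 82.50

θ* = 82.50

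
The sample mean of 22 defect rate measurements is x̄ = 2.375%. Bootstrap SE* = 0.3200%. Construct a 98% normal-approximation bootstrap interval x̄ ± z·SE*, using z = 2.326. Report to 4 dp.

Margin = 2.326 × 0.3200 = 0.74432
Interval: 2.375 ± 0.74432

(1.6307, 3.1193)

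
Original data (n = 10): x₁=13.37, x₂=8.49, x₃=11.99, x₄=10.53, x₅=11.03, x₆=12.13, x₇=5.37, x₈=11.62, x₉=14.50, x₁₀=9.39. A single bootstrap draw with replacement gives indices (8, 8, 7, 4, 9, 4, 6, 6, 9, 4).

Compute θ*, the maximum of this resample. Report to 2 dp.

Resample values: 11.62, 11.62, 5.37, 10.53, 14.50, 10.53, 12.13, 12.13, 14.50, 10.53.
Maximum = 14.50

θ* = 14.50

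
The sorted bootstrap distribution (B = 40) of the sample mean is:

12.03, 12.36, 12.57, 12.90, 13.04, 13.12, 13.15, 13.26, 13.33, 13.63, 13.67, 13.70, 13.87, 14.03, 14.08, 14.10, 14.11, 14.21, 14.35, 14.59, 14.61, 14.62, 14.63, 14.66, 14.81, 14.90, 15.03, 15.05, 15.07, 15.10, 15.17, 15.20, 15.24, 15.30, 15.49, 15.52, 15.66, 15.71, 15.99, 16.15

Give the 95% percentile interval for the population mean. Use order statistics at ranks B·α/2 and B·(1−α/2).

(12.03, 15.99)

α = 0.05; lower rank = 40 × 0.025 = 1; upper rank = 40 × 0.975 = 39.
The 1st smallest replicate is 12.03; the 39th is 15.99.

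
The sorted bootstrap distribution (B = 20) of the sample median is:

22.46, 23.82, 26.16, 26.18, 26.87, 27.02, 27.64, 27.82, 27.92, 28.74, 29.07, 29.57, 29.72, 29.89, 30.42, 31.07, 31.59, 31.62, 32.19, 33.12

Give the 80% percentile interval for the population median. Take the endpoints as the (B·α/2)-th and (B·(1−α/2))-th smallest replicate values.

α = 0.20; lower rank = 20 × 0.100 = 2; upper rank = 20 × 0.900 = 18.
The 2nd smallest replicate is 23.82; the 18th is 31.62.

(23.82, 31.62)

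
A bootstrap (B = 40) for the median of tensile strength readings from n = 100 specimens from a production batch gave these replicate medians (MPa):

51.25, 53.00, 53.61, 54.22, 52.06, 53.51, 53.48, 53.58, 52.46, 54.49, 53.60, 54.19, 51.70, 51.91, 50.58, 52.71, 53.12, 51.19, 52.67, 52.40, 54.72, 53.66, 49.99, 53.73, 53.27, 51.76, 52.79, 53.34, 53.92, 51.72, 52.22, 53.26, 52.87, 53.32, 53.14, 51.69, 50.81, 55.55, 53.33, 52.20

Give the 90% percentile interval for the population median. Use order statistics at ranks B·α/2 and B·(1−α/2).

(50.58, 54.49)

Sorted replicates: 49.99, 50.58, 50.81, 51.19, 51.25, 51.69, 51.70, 51.72, 51.76, 51.91, 52.06, 52.20, 52.22, 52.40, 52.46, 52.67, 52.71, 52.79, 52.87, 53.00, 53.12, 53.14, 53.26, 53.27, 53.32, 53.33, 53.34, 53.48, 53.51, 53.58, 53.60, 53.61, 53.66, 53.73, 53.92, 54.19, 54.22, 54.49, 54.72, 55.55
α = 0.10; lower rank = 40 × 0.050 = 2; upper rank = 40 × 0.950 = 38.
The 2nd smallest replicate is 50.58; the 38th is 54.49.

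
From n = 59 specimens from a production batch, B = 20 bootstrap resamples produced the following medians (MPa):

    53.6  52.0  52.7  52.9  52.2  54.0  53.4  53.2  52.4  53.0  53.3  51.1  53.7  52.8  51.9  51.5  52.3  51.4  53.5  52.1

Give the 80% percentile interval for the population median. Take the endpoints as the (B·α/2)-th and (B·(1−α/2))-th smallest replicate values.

(51.4, 53.6)

Sorted replicates: 51.1, 51.4, 51.5, 51.9, 52.0, 52.1, 52.2, 52.3, 52.4, 52.7, 52.8, 52.9, 53.0, 53.2, 53.3, 53.4, 53.5, 53.6, 53.7, 54.0
α = 0.20; lower rank = 20 × 0.100 = 2; upper rank = 20 × 0.900 = 18.
The 2nd smallest replicate is 51.4; the 18th is 53.6.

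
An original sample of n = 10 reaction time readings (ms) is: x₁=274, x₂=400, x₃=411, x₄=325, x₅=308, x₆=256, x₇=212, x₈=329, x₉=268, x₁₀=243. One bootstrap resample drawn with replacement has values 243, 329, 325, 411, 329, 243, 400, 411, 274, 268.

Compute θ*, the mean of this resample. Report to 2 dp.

θ* = 323.30

Mean = (243 + 329 + 325 + 411 + 329 + 243 + 400 + 411 + 274 + 268) / 10 = 3233.0 / 10 = 323.30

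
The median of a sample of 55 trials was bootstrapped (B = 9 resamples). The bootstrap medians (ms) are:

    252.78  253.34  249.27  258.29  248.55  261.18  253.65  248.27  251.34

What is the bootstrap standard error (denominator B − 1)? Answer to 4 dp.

SE* = 4.3920

Bootstrap SE is the standard deviation of the 9 replicate medians.
Mean of replicates: (252.78 + 253.34 + 249.27 + 258.29 + 248.55 + 261.18 + 253.65 + 248.27 + 251.34) / 9 = 2276.67000 / 9 = 252.96333
Sum of squared deviations: (−0.18333)² + (+0.37667)² + (−3.69333)² + (+5.32667)² + (−4.41333)² + (+8.21667)² + (+0.68667)² + (−4.69333)² + (−1.62333)² = 154.31480
Variance = 154.31480 / 8 = 19.28935
SE* = √19.28935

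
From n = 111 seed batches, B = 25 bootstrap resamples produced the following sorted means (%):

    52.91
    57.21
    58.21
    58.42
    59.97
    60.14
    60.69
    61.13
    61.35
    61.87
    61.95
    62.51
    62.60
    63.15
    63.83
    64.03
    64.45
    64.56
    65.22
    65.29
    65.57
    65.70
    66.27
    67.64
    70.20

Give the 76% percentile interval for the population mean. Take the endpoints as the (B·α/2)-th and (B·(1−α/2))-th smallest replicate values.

(58.21, 65.70)

α = 0.24; lower rank = 25 × 0.120 = 3; upper rank = 25 × 0.880 = 22.
The 3rd smallest replicate is 58.21; the 22nd is 65.70.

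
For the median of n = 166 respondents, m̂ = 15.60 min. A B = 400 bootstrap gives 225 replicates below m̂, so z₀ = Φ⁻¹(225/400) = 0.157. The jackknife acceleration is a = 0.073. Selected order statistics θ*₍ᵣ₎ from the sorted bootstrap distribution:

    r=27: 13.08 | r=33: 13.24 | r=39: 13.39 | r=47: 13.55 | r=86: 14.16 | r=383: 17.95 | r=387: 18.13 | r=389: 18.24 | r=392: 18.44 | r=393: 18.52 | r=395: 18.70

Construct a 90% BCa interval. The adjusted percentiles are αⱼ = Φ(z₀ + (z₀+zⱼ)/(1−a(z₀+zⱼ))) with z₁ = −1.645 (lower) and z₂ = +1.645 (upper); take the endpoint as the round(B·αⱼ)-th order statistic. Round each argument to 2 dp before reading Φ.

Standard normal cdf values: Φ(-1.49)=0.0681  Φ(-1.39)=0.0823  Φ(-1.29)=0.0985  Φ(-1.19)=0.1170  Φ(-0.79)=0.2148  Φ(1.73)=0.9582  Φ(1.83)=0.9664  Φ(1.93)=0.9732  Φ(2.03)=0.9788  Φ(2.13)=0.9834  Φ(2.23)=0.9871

Lower: z₀ + z₁ = 0.157 + (-1.645) = -1.488; 1 − a(z₀+z₁) = 1 − (0.073)(-1.488) = 1.1086; argument = 0.157 + (-1.488)/1.1086 = -1.1852 → -1.19.
α₁ = Φ(-1.19) = 0.1170; rank = round(400 × 0.1170) = 47; θ*₍47₎ = 13.55.
Upper: z₀ + z₂ = 1.802; 1 − a(z₀+z₂) = 0.8685; argument = 2.2320 → 2.23; α₂ = 0.9871; rank = 395; θ*₍395₎ = 18.70.

(13.55, 18.70)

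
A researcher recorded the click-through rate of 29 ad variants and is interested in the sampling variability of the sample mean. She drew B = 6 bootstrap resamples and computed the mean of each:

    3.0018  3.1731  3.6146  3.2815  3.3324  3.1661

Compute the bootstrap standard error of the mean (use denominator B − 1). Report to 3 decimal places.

Bootstrap SE is the standard deviation of the 6 replicate means.
Mean of replicates: (3.0018 + 3.1731 + 3.6146 + 3.2815 + 3.3324 + 3.1661) / 6 = 19.56950 / 6 = 3.26158
Sum of squared deviations: (−0.25978)² + (−0.08848)² + (+0.35302)² + (+0.01992)² + (+0.07082)² + (−0.09548)² = 0.21447
Variance = 0.21447 / 5 = 0.04289
SE* = √0.04289

SE* = 0.207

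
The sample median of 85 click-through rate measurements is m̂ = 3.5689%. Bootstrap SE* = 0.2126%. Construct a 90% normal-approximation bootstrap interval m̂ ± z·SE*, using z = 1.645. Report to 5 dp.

Margin = 1.645 × 0.2126 = 0.349727
Interval: 3.5689 ± 0.349727

(3.21917, 3.91863)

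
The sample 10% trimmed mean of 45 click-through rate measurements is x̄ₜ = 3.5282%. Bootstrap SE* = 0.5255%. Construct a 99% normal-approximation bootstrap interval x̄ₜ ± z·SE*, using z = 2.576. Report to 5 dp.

(2.17451, 4.88189)

Margin = 2.576 × 0.5255 = 1.353688
Interval: 3.5282 ± 1.353688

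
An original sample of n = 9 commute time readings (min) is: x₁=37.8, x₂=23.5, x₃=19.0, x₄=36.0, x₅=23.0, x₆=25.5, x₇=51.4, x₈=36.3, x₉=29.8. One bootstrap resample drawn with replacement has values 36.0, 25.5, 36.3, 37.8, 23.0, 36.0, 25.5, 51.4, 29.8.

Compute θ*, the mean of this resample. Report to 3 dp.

Mean = (36.0 + 25.5 + 36.3 + 37.8 + 23.0 + 36.0 + 25.5 + 51.4 + 29.8) / 9 = 301.30 / 9 = 33.478

θ* = 33.478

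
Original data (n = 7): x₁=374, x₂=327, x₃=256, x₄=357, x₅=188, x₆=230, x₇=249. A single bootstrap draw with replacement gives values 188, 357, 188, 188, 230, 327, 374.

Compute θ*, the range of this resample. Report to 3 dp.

θ* = 186.000

Range = 374 − 188 = 186.000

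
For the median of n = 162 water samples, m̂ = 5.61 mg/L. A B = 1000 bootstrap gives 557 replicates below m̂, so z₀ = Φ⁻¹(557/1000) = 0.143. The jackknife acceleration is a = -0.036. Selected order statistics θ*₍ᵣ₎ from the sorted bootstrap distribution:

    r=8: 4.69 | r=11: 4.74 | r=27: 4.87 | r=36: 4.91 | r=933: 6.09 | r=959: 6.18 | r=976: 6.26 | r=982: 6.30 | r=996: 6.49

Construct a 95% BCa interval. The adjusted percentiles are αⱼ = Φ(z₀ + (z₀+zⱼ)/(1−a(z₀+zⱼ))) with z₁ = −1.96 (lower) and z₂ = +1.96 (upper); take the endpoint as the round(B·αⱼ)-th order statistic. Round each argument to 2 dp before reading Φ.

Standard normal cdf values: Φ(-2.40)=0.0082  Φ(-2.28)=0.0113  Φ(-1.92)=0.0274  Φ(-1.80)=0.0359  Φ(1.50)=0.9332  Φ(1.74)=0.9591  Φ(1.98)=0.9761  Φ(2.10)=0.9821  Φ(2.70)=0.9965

Lower: z₀ + z₁ = 0.143 + (-1.960) = -1.817; 1 − a(z₀+z₁) = 1 − (-0.036)(-1.817) = 0.9346; argument = 0.143 + (-1.817)/0.9346 = -1.8012 → -1.80.
α₁ = Φ(-1.80) = 0.0359; rank = round(1000 × 0.0359) = 36; θ*₍36₎ = 4.91.
Upper: z₀ + z₂ = 2.103; 1 − a(z₀+z₂) = 1.0757; argument = 2.0980 → 2.10; α₂ = 0.9821; rank = 982; θ*₍982₎ = 6.30.

(4.91, 6.30)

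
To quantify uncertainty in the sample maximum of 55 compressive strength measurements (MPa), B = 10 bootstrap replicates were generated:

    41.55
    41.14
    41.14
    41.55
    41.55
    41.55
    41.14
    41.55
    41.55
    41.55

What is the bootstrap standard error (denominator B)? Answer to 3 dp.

Bootstrap SE is the standard deviation of the 10 replicate maximums.
Mean of replicates: (41.55 + 41.14 + 41.14 + 41.55 + 41.55 + 41.55 + 41.14 + 41.55 + 41.55 + 41.55) / 10 = 414.2700 / 10 = 41.4270
Sum of squared deviations: (+0.1230)² + (−0.2870)² + (−0.2870)² + (+0.1230)² + (+0.1230)² + (+0.1230)² + (−0.2870)² + (+0.1230)² + (+0.1230)² + (+0.1230)² = 0.3530
Variance = 0.3530 / 10 = 0.0353
SE* = √0.0353

SE* = 0.188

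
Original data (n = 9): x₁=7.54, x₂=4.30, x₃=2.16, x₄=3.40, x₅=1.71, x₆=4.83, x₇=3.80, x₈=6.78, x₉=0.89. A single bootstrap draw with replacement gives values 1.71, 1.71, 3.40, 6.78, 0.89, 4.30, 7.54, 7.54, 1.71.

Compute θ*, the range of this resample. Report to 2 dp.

θ* = 6.65

Range = 7.54 − 0.89 = 6.65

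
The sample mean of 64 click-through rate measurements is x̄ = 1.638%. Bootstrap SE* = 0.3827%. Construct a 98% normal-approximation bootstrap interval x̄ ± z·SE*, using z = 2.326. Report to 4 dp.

(0.7478, 2.5282)

Margin = 2.326 × 0.3827 = 0.89016
Interval: 1.638 ± 0.89016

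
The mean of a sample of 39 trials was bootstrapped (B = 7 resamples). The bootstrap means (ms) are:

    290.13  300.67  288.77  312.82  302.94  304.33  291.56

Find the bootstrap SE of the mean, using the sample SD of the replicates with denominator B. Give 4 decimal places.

SE* = 8.2457

Bootstrap SE is the standard deviation of the 7 replicate means.
Mean of replicates: (290.13 + 300.67 + 288.77 + 312.82 + 302.94 + 304.33 + 291.56) / 7 = 2091.22000 / 7 = 298.74571
Sum of squared deviations: (−8.61571)² + (+1.92429)² + (−9.97571)² + (+14.07429)² + (+4.19429)² + (+5.58429)² + (−7.18571)² = 475.94457
Variance = 475.94457 / 7 = 67.99208
SE* = √67.99208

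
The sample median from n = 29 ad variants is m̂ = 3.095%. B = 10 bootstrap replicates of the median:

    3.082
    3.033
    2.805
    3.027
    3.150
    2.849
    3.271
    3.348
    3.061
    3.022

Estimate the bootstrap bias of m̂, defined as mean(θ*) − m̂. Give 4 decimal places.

mean(θ*) = (3.082 + 3.033 + 2.805 + 3.027 + 3.150 + 2.849 + 3.271 + 3.348 + 3.061 + 3.022) / 10 = 3.06480
bias = 3.06480 − 3.095

bias = −0.0302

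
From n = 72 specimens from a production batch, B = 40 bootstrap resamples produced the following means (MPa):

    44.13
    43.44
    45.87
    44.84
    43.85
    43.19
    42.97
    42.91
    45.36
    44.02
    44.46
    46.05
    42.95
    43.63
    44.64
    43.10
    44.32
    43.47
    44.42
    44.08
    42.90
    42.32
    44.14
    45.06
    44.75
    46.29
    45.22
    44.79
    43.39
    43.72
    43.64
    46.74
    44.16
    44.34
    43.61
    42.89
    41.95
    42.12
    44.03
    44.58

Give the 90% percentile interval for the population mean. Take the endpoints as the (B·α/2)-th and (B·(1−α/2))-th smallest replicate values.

Sorted replicates: 41.95, 42.12, 42.32, 42.89, 42.90, 42.91, 42.95, 42.97, 43.10, 43.19, 43.39, 43.44, 43.47, 43.61, 43.63, 43.64, 43.72, 43.85, 44.02, 44.03, 44.08, 44.13, 44.14, 44.16, 44.32, 44.34, 44.42, 44.46, 44.58, 44.64, 44.75, 44.79, 44.84, 45.06, 45.22, 45.36, 45.87, 46.05, 46.29, 46.74
α = 0.10; lower rank = 40 × 0.050 = 2; upper rank = 40 × 0.950 = 38.
The 2nd smallest replicate is 42.12; the 38th is 46.05.

(42.12, 46.05)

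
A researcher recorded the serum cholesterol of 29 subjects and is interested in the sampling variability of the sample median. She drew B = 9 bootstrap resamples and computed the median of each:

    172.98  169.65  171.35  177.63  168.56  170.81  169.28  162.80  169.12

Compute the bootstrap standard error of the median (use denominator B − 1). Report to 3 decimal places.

SE* = 3.943

Bootstrap SE is the standard deviation of the 9 replicate medians.
Mean of replicates: (172.98 + 169.65 + 171.35 + 177.63 + 168.56 + 170.81 + 169.28 + 162.80 + 169.12) / 9 = 1532.1800 / 9 = 170.2422
Sum of squared deviations: (+2.7378)² + (−0.5922)² + (+1.1078)² + (+7.3878)² + (−1.6822)² + (+0.5678)² + (−0.9622)² + (−7.4422)² + (−1.1222)² = 124.3768
Variance = 124.3768 / 8 = 15.5471
SE* = √15.5471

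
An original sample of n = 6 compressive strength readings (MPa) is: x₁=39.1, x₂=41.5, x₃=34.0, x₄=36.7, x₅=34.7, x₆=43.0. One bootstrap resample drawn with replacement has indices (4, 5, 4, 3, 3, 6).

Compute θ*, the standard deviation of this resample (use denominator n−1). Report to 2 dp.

θ* = 3.41

Resample values: 36.7, 34.7, 36.7, 34.0, 34.0, 43.0.
Mean = 36.5167; sum of squared deviations = 58.0683
s² = 58.0683 / 5 = 11.6137
s = √11.6137 = 3.41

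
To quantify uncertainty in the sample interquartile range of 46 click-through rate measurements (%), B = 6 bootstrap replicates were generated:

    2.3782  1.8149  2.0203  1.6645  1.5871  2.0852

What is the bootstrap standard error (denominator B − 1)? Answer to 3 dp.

Bootstrap SE is the standard deviation of the 6 replicate interquartile ranges.
Mean of replicates: (2.3782 + 1.8149 + 2.0203 + 1.6645 + 1.5871 + 2.0852) / 6 = 11.55020 / 6 = 1.92503
Sum of squared deviations: (+0.45317)² + (−0.11013)² + (+0.09527)² + (−0.26053)² + (−0.33793)² + (+0.16017)² = 0.43430
Variance = 0.43430 / 5 = 0.08686
SE* = √0.08686

SE* = 0.295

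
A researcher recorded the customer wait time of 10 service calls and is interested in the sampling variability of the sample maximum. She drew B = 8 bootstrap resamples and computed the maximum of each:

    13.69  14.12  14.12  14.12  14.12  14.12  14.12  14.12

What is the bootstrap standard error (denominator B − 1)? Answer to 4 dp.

SE* = 0.1520

Bootstrap SE is the standard deviation of the 8 replicate maximums.
Mean of replicates: (13.69 + 14.12 + 14.12 + 14.12 + 14.12 + 14.12 + 14.12 + 14.12) / 8 = 112.53000 / 8 = 14.06625
Sum of squared deviations: (−0.37625)² + (+0.05375)² + (+0.05375)² + (+0.05375)² + (+0.05375)² + (+0.05375)² + (+0.05375)² + (+0.05375)² = 0.16179
Variance = 0.16179 / 7 = 0.02311
SE* = √0.02311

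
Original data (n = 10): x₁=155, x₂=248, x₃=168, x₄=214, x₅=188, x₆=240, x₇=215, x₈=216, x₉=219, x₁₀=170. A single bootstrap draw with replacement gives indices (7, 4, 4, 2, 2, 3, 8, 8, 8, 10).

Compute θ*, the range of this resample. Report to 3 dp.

θ* = 80.000

Resample values: 215, 214, 214, 248, 248, 168, 216, 216, 216, 170.
Range = 248 − 168 = 80.000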